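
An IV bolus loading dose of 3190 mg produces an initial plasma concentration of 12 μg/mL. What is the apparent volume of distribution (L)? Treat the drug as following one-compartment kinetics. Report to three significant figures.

266 L

Immediately after an IV bolus, C₀ = Dose / Vd, so Vd = Dose / C₀.
Vd = 3190 / 12 = 265.8 L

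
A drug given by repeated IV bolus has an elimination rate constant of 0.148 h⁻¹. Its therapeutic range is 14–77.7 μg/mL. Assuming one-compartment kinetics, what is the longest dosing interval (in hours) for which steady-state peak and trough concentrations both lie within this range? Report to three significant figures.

11.6 h

Between IV bolus doses, concentration decays as C = C₀·e^(−kτ), so C_peak/C_trough = e^(kτ).
τ_max = ln(C_peak/C_trough) / k = ln(77.7/14) / 0.1480 = 1.714 / 0.1480 = 11.58 h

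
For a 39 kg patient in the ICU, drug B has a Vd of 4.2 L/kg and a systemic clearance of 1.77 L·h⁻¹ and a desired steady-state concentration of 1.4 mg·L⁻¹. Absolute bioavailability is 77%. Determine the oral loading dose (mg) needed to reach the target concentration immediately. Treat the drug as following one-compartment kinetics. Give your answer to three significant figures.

Vd = 4.2 L/kg × 39 kg = 163.8 L
LD = Vd × C / F = 163.8 × 1.400 / 0.77 = 297.8 mg

298 mg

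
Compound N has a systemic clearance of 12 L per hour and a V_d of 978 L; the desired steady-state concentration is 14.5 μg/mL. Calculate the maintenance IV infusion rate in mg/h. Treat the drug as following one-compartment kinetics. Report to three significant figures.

Vd does not affect the maintenance rate; only clearance governs steady-state input.
R₀ = 12.00 × 14.5 = 174.0 mg/h

174 mg/h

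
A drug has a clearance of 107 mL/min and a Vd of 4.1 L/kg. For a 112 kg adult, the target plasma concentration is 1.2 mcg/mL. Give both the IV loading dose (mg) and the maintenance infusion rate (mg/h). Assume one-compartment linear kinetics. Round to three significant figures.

(a) 551 mg; (b) 7.70 mg/h

Vd(total) = 112 kg × 4.1 L/kg = 459.2 L
Loading dose = Vd × C = 459.2 × 1.2 = 551.0 mg
CL = 107 mL/min × 60/1000 = 6.420 L/h
Infusion rate = 6.420 L/h × 1.2 mg/L = 7.704 mg/h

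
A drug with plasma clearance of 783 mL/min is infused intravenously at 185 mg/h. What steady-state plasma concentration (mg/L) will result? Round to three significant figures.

Convert clearance: 783 mL/min × 60 min/h ÷ 1000 mL/L = 46.98 L/h
Css = rate / CL = 185 / 46.98 = 3.938 mg/L

3.94 mg/L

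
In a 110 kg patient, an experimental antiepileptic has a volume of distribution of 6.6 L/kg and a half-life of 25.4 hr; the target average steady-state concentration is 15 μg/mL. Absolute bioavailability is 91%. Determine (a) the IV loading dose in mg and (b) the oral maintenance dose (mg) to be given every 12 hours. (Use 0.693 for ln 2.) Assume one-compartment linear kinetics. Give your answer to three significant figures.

Vd = 6.6 L/kg × 110 kg = 726.0 L
LD = Vd × C = 726.0 × 15 = 10890 mg
CL = 0.693 × Vd / t½ = 0.693 × 726.0 / 25.4 = 19.81 L/h
D = CL × Css × τ / F = 19.81 × 15 × 12 / 0.91 = 3918 mg

(a) 10900 mg; (b) 3920 mg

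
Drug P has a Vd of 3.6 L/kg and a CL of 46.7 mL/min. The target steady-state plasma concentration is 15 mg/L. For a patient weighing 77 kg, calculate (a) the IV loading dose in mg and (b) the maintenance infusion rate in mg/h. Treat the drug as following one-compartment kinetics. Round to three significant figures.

Vd(total) = 77 kg × 3.6 L/kg = 277.2 L
Loading dose = Vd × C = 277.2 × 15 = 4158 mg
CL = 46.7 mL/min × 60/1000 = 2.802 L/h
Maintenance: replace elimination → rate = CL × Css = 2.802 × 15 = 42.03 mg/h

(a) 4160 mg; (b) 42.0 mg/h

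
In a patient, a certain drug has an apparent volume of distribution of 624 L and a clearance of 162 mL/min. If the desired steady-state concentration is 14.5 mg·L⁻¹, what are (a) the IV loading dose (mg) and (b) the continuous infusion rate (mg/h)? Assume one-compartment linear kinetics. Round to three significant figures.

Loading dose = Vd × C = 624.0 × 14.5 = 9048 mg
CL = 162 mL/min × 60/1000 = 9.720 L/h
Maintenance infusion rate = CL × Css = 9.720 × 14.5 = 140.9 mg/h

(a) 9050 mg; (b) 141 mg/h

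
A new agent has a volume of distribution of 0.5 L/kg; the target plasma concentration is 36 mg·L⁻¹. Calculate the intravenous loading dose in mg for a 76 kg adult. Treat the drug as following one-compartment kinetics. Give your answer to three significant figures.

1370 mg

Vd = 0.5 L/kg × 76 kg = 38.00 L
The loading dose fills Vd to the target concentration.
LD = Vd × C = 38.00 × 36.00 = 1368 mg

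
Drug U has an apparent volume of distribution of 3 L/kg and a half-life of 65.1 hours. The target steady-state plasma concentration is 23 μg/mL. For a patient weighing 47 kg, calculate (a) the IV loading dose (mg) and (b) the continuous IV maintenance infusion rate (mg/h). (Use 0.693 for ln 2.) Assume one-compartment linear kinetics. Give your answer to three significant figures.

(a) 3240 mg; (b) 34.5 mg/h

Vd(total) = 47 kg × 3 L/kg = 141.0 L
LD = Vd × C = 141.0 × 23 = 3243 mg
CL = 0.693 × Vd / t½ = 0.693 × 141.0 / 65.1 = 1.501 L/h
Infusion rate = CL × Css = 1.501 × 23 = 34.52 mg/h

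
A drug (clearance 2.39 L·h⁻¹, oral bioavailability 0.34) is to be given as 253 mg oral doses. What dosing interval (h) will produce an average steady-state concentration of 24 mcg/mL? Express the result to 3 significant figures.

F·D/τ = CL·Css → τ = F·D / (CL·Css).
τ = 0.34 × 253 / (2.39 × 24) = 1.500 h

1.50 h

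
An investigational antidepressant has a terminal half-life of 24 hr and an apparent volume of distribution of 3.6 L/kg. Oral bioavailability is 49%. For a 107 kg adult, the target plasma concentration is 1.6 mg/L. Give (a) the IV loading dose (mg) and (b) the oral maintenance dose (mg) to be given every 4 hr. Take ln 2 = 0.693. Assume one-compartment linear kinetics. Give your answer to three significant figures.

Vd(total) = 107 kg × 3.6 L/kg = 385.2 L
LD = Vd × C = 385.2 × 1.6 = 616.3 mg
CL = 0.693 × Vd / t½ = 0.693 × 385.2 / 24 = 11.12 L/h
D = CL × Css × τ / F = 11.12 × 1.6 × 4 / 0.49 = 145.2 mg

(a) 616 mg; (b) 145 mg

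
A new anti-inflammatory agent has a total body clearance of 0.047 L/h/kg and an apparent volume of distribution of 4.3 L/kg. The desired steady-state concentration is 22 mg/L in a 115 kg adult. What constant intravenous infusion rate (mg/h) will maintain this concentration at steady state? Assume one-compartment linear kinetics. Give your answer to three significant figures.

CL = 0.047 L/h/kg × 115 kg = 5.405 L/h
Infusion rate = CL · Css = 5.405 L/h × 22 mg/L = 118.9 mg/h

119 mg/h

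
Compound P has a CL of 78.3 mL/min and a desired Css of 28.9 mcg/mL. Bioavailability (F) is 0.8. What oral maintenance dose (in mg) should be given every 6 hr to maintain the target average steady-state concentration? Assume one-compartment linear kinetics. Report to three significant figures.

1020 mg

CL = 78.3 mL/min × 60/1000 = 4.698 L/h
D = CL × Css × τ / F = 4.698 × 28.9 × 6 / 0.8 = 1018 mg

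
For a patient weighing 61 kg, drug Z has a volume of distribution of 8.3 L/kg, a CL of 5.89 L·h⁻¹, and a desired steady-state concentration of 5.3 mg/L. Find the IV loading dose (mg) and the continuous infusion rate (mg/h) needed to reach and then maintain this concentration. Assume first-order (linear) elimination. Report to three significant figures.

Vd = 8.3 L/kg × 61 kg = 506.3 L
Loading dose = Vd × C = 506.3 × 5.3 = 2683 mg
Maintenance: replace elimination → rate = CL × Css = 5.890 × 5.3 = 31.22 mg/h

(a) 2680 mg; (b) 31.2 mg/h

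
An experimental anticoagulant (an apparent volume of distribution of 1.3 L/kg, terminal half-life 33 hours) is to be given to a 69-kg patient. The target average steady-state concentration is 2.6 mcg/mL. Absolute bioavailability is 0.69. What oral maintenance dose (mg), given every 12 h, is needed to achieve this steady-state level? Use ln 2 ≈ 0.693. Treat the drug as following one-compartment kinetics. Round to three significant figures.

Vd = 1.3 L/kg × 69 kg = 89.70 L
CL = 0.693 × Vd / t½ = 0.693 × 89.70 / 33 = 1.884 L/h
D = CL × Css × τ / F = 1.884 × 2.6 × 12 / 0.69 = 85.19 mg

85.2 mg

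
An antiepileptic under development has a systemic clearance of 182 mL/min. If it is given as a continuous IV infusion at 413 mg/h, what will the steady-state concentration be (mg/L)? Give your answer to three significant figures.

37.8 mg/L

CL = 182 mL/min = 182 × 0.06 = 10.92 L/h
Css = rate / CL = 413 / 10.92 = 37.82 mg/L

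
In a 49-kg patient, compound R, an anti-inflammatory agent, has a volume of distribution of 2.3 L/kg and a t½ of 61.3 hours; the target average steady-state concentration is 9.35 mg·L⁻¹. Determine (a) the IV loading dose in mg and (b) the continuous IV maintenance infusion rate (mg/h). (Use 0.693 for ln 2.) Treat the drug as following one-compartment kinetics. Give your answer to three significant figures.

(a) 1050 mg; (b) 11.9 mg/h

Total Vd = 2.3 × 49 = 112.7 L
LD = Vd × C = 112.7 × 9.35 = 1054 mg
CL = 0.693 × Vd / t½ = 0.693 × 112.7 / 61.3 = 1.274 L/h
Infusion rate = CL × Css = 1.274 × 9.35 = 11.91 mg/h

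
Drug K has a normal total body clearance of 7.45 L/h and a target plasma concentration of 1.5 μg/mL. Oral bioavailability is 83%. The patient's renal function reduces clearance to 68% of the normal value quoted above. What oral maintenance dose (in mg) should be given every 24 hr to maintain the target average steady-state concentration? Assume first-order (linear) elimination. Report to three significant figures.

Patient clearance = 0.68 × 7.450 = 5.066 L/h
D = CL × Css × τ / F = 5.066 × 1.5 × 24 / 0.83 = 219.7 mg

220 mg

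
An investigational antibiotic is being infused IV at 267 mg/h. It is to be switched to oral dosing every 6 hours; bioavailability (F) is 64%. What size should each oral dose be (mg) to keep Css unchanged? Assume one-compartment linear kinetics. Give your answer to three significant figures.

To maintain the same Css, the systemic dosing rate must be unchanged: F·D/τ = infusion rate.
D = rate × τ / F = 267 × 6 / 0.64 = 2503 mg

2500 mg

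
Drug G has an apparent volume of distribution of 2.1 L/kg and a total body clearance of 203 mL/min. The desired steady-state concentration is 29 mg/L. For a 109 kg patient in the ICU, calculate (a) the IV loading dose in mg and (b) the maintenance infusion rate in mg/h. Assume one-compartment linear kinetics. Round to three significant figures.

(a) 6640 mg; (b) 353 mg/h

Total Vd = 2.1 × 109 = 228.9 L
Loading: fill Vd to C_target → 228.9 L × 29 mg/L = 6638 mg
CL = 203 mL/min = 203 × 0.06 = 12.18 L/h
Maintenance: replace elimination → rate = CL × Css = 12.18 × 29 = 353.2 mg/h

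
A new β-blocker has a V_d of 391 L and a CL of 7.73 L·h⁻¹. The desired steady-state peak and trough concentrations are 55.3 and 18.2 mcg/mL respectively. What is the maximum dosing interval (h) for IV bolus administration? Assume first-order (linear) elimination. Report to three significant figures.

k = CL / Vd = 7.730 / 391.0 = 0.01977 h⁻¹
Between IV bolus doses, concentration decays as C = C₀·e^(−kτ), so C_peak/C_trough = e^(kτ).
τ_max = ln(C_peak/C_trough) / k = ln(55.3/18.2) / 0.01977 = 1.111 / 0.01977 = 56.20 h

56.2 h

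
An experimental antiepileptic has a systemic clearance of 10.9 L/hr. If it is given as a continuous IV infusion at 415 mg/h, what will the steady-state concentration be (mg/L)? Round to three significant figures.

38.1 mg/L

Css = rate / CL = 415 / 10.90 = 38.07 mg/L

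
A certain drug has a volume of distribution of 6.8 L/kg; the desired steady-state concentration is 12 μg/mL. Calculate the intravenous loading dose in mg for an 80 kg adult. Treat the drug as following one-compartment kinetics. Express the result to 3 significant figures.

6530 mg

Total Vd = 6.8 × 80 = 544.0 L
LD = Vd × C = 544.0 × 12.00 = 6528 mg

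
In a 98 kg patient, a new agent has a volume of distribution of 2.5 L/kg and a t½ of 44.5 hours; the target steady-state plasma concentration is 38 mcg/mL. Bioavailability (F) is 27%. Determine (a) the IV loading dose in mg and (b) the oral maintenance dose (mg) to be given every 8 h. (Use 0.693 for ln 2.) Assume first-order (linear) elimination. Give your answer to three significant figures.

(a) 9310 mg; (b) 4300 mg

Vd = 2.5 L/kg × 98 kg = 245.0 L
LD = Vd × C = 245.0 × 38 = 9310 mg
CL = 0.693 × Vd / t½ = 0.693 × 245.0 / 44.5 = 3.815 L/h
D = CL × Css × τ / F = 3.815 × 38 × 8 / 0.27 = 4295 mg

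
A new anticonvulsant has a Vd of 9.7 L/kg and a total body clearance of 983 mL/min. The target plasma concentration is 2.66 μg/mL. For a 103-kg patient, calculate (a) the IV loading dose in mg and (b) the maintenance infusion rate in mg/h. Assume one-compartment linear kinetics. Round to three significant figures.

(a) 2660 mg; (b) 157 mg/h

Vd = 9.7 L/kg × 103 kg = 999.1 L
Loading dose = Vd × C = 999.1 × 2.66 = 2658 mg
CL = 983 mL/min × 60/1000 = 58.98 L/h
Maintenance infusion rate = CL × Css = 58.98 × 2.66 = 156.9 mg/h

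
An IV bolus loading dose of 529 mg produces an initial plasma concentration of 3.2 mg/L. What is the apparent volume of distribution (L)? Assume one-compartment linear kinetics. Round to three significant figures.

Immediately after an IV bolus, C₀ = Dose / Vd, so Vd = Dose / C₀.
Vd = 529 / 3.2 = 165.3 L

165 L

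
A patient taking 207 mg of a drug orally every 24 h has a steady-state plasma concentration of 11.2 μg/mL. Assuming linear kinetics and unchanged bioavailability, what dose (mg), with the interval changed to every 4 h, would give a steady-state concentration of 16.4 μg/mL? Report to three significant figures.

For first-order elimination, Css ∝ F·D/(CL·τ); F and CL are unchanged, so Css ∝ D/τ.
D₂ = D₁ × (Css,target / Css,current) × (τ₂/τ₁) = 207 × (16.4/11.2) × (4/24) = 50.52 mg

50.5 mg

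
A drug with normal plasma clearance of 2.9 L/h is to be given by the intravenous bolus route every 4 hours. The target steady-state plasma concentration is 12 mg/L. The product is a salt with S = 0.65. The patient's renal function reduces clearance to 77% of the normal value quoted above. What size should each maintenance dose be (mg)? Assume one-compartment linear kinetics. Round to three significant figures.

Patient clearance = 0.77 × 2.900 = 2.233 L/h
D = CL × Css × τ / S = 2.233 × 12 × 4 / 0.65 = 164.9 mg

165 mg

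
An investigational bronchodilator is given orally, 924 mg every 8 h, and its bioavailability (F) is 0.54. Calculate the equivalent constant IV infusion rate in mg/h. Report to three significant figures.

Equivalent systemic input: infusion rate = F·D/τ.
Rate = 0.54 × 924 / 8 = 62.37 mg/h

62.4 mg/h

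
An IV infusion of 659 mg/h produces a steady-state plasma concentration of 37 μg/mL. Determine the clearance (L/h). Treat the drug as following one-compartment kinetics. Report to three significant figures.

At steady state, infusion rate = CL × Css, so CL = rate / Css.
CL = 659 / 37 = 17.81 L/h

17.8 L/h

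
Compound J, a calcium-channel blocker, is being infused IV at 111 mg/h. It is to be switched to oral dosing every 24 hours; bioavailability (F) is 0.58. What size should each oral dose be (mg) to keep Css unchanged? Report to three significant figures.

4590 mg

To maintain the same Css, the systemic dosing rate must be unchanged: F·D/τ = infusion rate.
D = rate × τ / F = 111 × 24 / 0.58 = 4593 mg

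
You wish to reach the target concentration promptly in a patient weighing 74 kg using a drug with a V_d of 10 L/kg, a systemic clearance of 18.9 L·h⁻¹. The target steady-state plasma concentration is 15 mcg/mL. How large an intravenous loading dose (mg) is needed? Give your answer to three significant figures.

Total Vd = 10 × 74 = 740.0 L
LD = Vd × C = 740.0 × 15.00 = 11100 mg

11100 mg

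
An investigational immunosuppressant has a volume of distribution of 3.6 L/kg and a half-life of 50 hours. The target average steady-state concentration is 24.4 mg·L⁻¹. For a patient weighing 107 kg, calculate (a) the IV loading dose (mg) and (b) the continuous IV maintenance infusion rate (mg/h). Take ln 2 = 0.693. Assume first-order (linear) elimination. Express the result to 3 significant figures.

Total Vd = 3.6 × 107 = 385.2 L
LD = Vd × C = 385.2 × 24.4 = 9399 mg
CL = 0.693 × Vd / t½ = 0.693 × 385.2 / 50 = 5.339 L/h
Infusion rate = CL × Css = 5.339 × 24.4 = 130.3 mg/h

(a) 9400 mg; (b) 130 mg/h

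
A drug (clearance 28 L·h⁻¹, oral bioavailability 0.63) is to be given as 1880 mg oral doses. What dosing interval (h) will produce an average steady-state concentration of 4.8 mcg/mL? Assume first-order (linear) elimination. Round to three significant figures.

8.81 h

F·D/τ = CL·Css → τ = F·D / (CL·Css).
τ = 0.63 × 1880 / (28 × 4.8) = 8.813 h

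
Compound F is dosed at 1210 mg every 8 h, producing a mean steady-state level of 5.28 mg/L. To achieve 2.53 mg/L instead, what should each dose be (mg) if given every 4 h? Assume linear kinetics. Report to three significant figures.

For first-order elimination, Css ∝ F·D/(CL·τ); F and CL are unchanged, so Css ∝ D/τ.
D₂ = D₁ × (Css,target / Css,current) × (τ₂/τ₁) = 1210 × (2.53/5.28) × (4/8) = 289.9 mg

290 mg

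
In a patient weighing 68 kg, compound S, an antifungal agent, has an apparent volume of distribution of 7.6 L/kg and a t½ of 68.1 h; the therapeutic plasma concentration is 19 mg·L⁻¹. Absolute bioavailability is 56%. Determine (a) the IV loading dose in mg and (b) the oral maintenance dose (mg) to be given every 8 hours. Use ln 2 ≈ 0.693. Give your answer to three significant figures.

(a) 9820 mg; (b) 1430 mg

Total Vd = 7.6 × 68 = 516.8 L
LD = Vd × C = 516.8 × 19 = 9819 mg
CL = 0.693 × Vd / t½ = 0.693 × 516.8 / 68.1 = 5.259 L/h
D = CL × Css × τ / F = 5.259 × 19 × 8 / 0.56 = 1427 mg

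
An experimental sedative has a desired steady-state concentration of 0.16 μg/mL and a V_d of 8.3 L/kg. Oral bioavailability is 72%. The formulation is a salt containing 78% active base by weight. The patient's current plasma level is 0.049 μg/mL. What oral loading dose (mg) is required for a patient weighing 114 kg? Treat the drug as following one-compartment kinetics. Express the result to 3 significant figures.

187 mg

Vd = 8.3 L/kg × 114 kg = 946.2 L
Concentration deficit ΔC = 0.16 − 0.049 = 0.1110 mg/L
LD = Vd × ΔC / F / S = 946.2 × 0.1110 / 0.72 / 0.78 = 187.0 mg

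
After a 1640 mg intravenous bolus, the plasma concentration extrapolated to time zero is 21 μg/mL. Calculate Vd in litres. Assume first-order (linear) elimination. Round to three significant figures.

78.1 L

Immediately after an IV bolus, C₀ = Dose / Vd, so Vd = Dose / C₀.
Vd = 1640 / 21 = 78.10 L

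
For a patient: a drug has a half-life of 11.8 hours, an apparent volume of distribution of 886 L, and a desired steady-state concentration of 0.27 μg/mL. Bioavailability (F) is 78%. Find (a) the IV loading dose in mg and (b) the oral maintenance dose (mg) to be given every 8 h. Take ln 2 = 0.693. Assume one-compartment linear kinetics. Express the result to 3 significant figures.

(a) 239 mg; (b) 144 mg

LD = Vd × C = 886.0 × 0.27 = 239.2 mg
CL = 0.693 × Vd / t½ = 0.693 × 886.0 / 11.8 = 52.03 L/h
D = CL × Css × τ / F = 52.03 × 0.27 × 8 / 0.78 = 144.1 mg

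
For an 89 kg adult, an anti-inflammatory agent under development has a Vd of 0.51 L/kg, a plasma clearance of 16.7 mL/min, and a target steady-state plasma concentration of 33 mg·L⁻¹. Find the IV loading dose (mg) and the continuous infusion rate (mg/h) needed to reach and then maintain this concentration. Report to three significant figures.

(a) 1500 mg; (b) 33.1 mg/h

Vd(total) = 89 kg × 0.51 L/kg = 45.39 L
Loading dose = Vd × C = 45.39 × 33 = 1498 mg
CL = 16.7 mL/min × 60/1000 = 1.002 L/h
Maintenance infusion rate = CL × Css = 1.002 × 33 = 33.07 mg/h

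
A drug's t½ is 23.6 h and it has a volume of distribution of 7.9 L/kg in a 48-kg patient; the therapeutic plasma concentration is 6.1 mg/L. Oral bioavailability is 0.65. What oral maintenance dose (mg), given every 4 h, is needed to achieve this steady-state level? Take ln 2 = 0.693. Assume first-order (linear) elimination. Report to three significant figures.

Total Vd = 7.9 × 48 = 379.2 L
CL = 0.693 × Vd / t½ = 0.693 × 379.2 / 23.6 = 11.13 L/h
D = CL × Css × τ / F = 11.13 × 6.1 × 4 / 0.65 = 417.8 mg

418 mg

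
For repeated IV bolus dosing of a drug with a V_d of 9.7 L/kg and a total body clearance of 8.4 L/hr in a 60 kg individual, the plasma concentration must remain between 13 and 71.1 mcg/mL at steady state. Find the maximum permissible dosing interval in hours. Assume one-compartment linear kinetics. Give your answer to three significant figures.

118 h

Total Vd = 9.7 × 60 = 582.0 L
k = CL / Vd = 8.400 / 582.0 = 0.01443 h⁻¹
Between IV bolus doses, concentration decays as C = C₀·e^(−kτ), so C_peak/C_trough = e^(kτ).
τ_max = ln(C_peak/C_trough) / k = ln(71.1/13) / 0.01443 = 1.699 / 0.01443 = 117.7 h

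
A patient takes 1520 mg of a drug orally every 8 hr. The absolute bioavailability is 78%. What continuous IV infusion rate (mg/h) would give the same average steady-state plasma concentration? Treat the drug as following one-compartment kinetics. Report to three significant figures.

Equivalent systemic input: infusion rate = F·D/τ.
Rate = 0.78 × 1520 / 8 = 148.2 mg/h

148 mg/h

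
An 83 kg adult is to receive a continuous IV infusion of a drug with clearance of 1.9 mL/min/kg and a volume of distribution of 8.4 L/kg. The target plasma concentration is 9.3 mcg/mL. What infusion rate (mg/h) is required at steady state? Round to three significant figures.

CL = 1.9 mL/min/kg × 83 kg = 157.7 mL/min = 157.7 × 60/1000 = 9.462 L/h
Infusion rate = CL · Css = 9.462 L/h × 9.3 mg/L = 88.00 mg/h

88.0 mg/h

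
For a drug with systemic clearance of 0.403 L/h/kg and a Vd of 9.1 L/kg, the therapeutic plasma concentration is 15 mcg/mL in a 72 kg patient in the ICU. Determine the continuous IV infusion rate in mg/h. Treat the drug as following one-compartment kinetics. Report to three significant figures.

435 mg/h

CL = 0.403 L/h/kg × 72 kg = 29.02 L/h
Rate = CL × Css = 29.02 × 15 = 435.3 mg/h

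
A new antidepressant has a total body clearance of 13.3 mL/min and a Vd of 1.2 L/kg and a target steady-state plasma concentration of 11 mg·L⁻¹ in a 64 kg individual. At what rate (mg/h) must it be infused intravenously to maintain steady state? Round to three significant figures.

8.78 mg/h

CL = 13.3 mL/min × 60/1000 = 0.7980 L/h
Infusion rate = CL · Css = 0.7980 L/h × 11 mg/L = 8.778 mg/h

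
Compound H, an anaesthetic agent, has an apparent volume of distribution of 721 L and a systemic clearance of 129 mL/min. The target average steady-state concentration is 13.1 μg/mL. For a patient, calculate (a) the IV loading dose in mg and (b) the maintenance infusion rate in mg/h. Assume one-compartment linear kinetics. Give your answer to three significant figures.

(a) 9450 mg; (b) 101 mg/h

Loading: fill Vd to C_target → 721.0 L × 13.1 mg/L = 9445 mg
CL = 129 mL/min = 129 × 0.06 = 7.740 L/h
Infusion rate = 7.740 L/h × 13.1 mg/L = 101.4 mg/h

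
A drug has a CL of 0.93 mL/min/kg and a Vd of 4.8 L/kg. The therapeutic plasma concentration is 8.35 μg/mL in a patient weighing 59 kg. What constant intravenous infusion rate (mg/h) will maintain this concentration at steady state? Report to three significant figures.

27.5 mg/h

CL = 0.93 mL/min/kg × 59 kg = 54.87 mL/min = 54.87 × 60/1000 = 3.292 L/h
Rate = CL × Css = 3.292 × 8.35 = 27.49 mg/h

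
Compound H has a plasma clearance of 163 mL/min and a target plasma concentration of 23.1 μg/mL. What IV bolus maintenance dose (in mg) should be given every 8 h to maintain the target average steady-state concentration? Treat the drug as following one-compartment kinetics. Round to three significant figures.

Convert clearance: 163 mL/min × 60 min/h ÷ 1000 mL/L = 9.780 L/h
D = CL × Css × τ = 9.780 × 23.1 × 8 = 1807 mg

1810 mg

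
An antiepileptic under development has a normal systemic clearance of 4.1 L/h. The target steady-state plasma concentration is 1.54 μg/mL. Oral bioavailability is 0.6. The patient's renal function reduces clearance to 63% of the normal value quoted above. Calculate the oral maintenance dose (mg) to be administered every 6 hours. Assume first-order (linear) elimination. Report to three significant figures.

39.8 mg

Patient clearance = 0.63 × 4.100 = 2.583 L/h
D = CL × Css × τ / F = 2.583 × 1.54 × 6 / 0.6 = 39.78 mg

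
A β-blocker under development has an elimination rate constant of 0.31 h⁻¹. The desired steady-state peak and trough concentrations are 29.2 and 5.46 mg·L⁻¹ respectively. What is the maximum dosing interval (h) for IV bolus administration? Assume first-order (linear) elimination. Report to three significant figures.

Between IV bolus doses, concentration decays as C = C₀·e^(−kτ), so C_peak/C_trough = e^(kτ).
τ_max = ln(C_peak/C_trough) / k = ln(29.2/5.46) / 0.3100 = 1.677 / 0.3100 = 5.410 h

5.41 h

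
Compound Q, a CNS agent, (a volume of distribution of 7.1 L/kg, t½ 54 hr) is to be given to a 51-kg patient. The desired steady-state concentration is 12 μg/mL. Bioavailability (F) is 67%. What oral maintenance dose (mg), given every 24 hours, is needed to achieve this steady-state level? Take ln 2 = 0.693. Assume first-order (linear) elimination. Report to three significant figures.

2000 mg

Total Vd = 7.1 × 51 = 362.1 L
CL = ln 2 · Vd / t½ = 0.693 × 362.1 / 54 = 4.647 L/h
D = CL × Css × τ / F = 4.647 × 12 × 24 / 0.67 = 1998 mg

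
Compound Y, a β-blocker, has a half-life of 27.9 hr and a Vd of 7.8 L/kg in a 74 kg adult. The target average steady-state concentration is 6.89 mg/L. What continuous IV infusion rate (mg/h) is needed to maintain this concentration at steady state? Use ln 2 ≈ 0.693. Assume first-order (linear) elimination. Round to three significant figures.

Total Vd = 7.8 × 74 = 577.2 L
k = 0.693/27.9 = 0.02484 h⁻¹, so CL = k·Vd = 0.02484 × 577.2 = 14.34 L/h
Infusion rate = CL × Css = 14.34 × 6.89 = 98.80 mg/h

98.8 mg/h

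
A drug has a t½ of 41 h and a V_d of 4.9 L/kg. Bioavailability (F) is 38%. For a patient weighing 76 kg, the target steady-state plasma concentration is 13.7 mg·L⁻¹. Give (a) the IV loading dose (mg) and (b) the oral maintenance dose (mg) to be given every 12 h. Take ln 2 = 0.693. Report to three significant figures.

Total Vd = 4.9 × 76 = 372.4 L
LD = Vd × C = 372.4 × 13.7 = 5102 mg
CL = 0.693 × Vd / t½ = 0.693 × 372.4 / 41 = 6.294 L/h
D = CL × Css × τ / F = 6.294 × 13.7 × 12 / 0.38 = 2723 mg

(a) 5100 mg; (b) 2720 mg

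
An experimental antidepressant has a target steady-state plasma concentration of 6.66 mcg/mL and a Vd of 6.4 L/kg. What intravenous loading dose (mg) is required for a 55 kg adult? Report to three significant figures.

Vd = 6.4 L/kg × 55 kg = 352.0 L
LD = Vd × C = 352.0 × 6.660 = 2344 mg

2340 mg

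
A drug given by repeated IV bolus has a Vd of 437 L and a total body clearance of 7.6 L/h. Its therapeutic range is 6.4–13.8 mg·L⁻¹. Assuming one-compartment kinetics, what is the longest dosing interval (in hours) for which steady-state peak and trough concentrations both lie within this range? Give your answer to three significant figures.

44.2 h

k = CL / Vd = 7.600 / 437.0 = 0.01739 h⁻¹
Between IV bolus doses, concentration decays as C = C₀·e^(−kτ), so C_peak/C_trough = e^(kτ).
τ_max = ln(C_peak/C_trough) / k = ln(13.8/6.4) / 0.01739 = 0.7684 / 0.01739 = 44.19 h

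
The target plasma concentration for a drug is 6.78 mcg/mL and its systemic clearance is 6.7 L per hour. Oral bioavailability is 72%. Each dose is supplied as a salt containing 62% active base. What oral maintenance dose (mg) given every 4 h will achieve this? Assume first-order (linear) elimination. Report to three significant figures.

407 mg

D = CL × Css × τ / F / S = 6.700 × 6.78 × 4 / 0.72 / 0.62 = 407.0 mg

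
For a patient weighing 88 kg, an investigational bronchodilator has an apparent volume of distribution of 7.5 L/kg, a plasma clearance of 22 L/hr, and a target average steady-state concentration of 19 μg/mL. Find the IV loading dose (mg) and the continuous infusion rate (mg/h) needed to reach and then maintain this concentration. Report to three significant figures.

Total Vd = 7.5 × 88 = 660.0 L
Loading dose = Vd × C = 660.0 × 19 = 12540 mg
Infusion rate = 22.00 L/h × 19 mg/L = 418.0 mg/h

(a) 12500 mg; (b) 418 mg/h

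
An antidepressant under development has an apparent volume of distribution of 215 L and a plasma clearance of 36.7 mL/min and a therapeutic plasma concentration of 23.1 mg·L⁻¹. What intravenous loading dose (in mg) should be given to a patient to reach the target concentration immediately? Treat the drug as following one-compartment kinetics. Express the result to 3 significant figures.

4970 mg

LD = Vd × C = 215.0 × 23.10 = 4967 mg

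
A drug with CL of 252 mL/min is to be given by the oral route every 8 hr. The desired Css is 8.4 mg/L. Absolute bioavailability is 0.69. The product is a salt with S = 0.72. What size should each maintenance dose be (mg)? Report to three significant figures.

2050 mg

CL = 252 mL/min = 252 × 0.06 = 15.12 L/h
D = CL × Css × τ / F / S = 15.12 × 8.4 × 8 / 0.69 / 0.72 = 2045 mg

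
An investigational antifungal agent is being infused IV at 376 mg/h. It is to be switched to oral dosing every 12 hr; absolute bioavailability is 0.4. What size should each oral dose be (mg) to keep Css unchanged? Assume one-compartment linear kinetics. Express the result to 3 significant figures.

11300 mg

To maintain the same Css, the systemic dosing rate must be unchanged: F·D/τ = infusion rate.
D = rate × τ / F = 376 × 12 / 0.4 = 11280 mg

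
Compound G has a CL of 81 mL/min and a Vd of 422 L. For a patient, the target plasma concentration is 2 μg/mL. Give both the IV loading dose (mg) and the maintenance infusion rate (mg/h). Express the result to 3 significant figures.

Loading: fill Vd to C_target → 422.0 L × 2 mg/L = 844.0 mg
CL = 81 mL/min = 81 × 0.06 = 4.860 L/h
Maintenance: replace elimination → rate = CL × Css = 4.860 × 2 = 9.720 mg/h

(a) 844 mg; (b) 9.72 mg/h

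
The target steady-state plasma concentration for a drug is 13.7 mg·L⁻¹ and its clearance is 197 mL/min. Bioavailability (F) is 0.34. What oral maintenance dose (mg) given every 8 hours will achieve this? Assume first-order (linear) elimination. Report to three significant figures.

CL = 197 mL/min × 60/1000 = 11.82 L/h
D = CL × Css × τ / F = 11.82 × 13.7 × 8 / 0.34 = 3810 mg

3810 mg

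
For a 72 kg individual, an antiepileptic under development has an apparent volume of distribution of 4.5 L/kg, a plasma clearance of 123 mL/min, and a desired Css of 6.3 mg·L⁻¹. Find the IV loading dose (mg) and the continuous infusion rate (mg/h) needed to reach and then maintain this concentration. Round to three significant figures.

(a) 2040 mg; (b) 46.5 mg/h

Total Vd = 4.5 × 72 = 324.0 L
Loading dose = Vd × C = 324.0 × 6.3 = 2041 mg
CL = 123 mL/min = 123 × 0.06 = 7.380 L/h
Maintenance: replace elimination → rate = CL × Css = 7.380 × 6.3 = 46.49 mg/h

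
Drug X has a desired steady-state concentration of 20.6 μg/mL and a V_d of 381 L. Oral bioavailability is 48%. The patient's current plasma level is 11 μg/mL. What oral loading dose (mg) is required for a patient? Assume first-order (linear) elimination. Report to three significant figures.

7620 mg

The loading dose fills Vd to the target concentration.
Concentration deficit ΔC = 20.6 − 11 = 9.600 mg/L
LD = Vd × ΔC / F = 381.0 × 9.600 / 0.48 = 7620 mg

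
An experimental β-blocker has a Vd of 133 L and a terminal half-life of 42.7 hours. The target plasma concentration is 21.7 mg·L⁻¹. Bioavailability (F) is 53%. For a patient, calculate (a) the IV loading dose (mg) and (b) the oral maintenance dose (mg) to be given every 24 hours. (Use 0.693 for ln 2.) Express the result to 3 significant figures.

LD = Vd × C = 133.0 × 21.7 = 2886 mg
CL = 0.693 × Vd / t½ = 0.693 × 133.0 / 42.7 = 2.159 L/h
D = CL × Css × τ / F = 2.159 × 21.7 × 24 / 0.53 = 2122 mg

(a) 2890 mg; (b) 2120 mg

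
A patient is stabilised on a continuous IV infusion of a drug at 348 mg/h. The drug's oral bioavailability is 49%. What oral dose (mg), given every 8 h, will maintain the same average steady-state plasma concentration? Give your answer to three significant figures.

To maintain the same Css, the systemic dosing rate must be unchanged: F·D/τ = infusion rate.
D = rate × τ / F = 348 × 8 / 0.49 = 5682 mg

5680 mg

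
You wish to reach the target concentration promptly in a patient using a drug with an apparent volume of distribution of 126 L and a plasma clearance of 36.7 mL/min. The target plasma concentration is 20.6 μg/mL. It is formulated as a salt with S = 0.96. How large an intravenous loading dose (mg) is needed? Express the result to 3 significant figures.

2700 mg

LD = Vd × C / S = 126.0 × 20.60 / 0.96 = 2704 mg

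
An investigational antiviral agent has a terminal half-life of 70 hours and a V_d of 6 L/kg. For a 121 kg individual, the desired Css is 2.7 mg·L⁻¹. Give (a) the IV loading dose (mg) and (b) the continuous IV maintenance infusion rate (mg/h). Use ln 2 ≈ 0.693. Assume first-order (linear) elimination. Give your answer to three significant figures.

(a) 1960 mg; (b) 19.4 mg/h

Total Vd = 6 × 121 = 726.0 L
LD = Vd × C = 726.0 × 2.7 = 1960 mg
CL = 0.693 × Vd / t½ = 0.693 × 726.0 / 70 = 7.187 L/h
Infusion rate = CL × Css = 7.187 × 2.7 = 19.40 mg/h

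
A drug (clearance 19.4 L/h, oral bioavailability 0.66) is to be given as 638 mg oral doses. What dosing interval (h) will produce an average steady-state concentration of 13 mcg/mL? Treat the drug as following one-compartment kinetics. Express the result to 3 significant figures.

F·D/τ = CL·Css → τ = F·D / (CL·Css).
τ = 0.66 × 638 / (19.4 × 13) = 1.670 h

1.67 h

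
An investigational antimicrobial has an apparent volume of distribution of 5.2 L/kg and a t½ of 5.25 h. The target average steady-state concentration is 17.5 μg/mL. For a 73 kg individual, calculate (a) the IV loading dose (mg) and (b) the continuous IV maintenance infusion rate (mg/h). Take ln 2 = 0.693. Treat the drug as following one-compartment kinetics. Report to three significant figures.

(a) 6640 mg; (b) 877 mg/h

Total Vd = 5.2 × 73 = 379.6 L
LD = Vd × C = 379.6 × 17.5 = 6643 mg
CL = 0.693 × Vd / t½ = 0.693 × 379.6 / 5.25 = 50.11 L/h
Infusion rate = CL × Css = 50.11 × 17.5 = 876.9 mg/h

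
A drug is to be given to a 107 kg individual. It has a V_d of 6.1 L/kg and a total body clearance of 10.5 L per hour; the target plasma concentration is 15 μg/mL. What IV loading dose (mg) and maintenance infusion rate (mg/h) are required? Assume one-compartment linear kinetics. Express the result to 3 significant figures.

Vd = 6.1 L/kg × 107 kg = 652.7 L
Loading dose = Vd × C = 652.7 × 15 = 9791 mg
Maintenance: replace elimination → rate = CL × Css = 10.50 × 15 = 157.5 mg/h

(a) 9790 mg; (b) 158 mg/h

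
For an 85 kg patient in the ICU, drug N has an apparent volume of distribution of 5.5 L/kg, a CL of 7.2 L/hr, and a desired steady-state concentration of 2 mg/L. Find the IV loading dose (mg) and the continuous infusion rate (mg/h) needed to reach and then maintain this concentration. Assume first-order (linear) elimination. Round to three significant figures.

(a) 935 mg; (b) 14.4 mg/h

Total Vd = 5.5 × 85 = 467.5 L
LD = Vd · C_target = 467.5 × 2 = 935.0 mg
Maintenance: replace elimination → rate = CL × Css = 7.200 × 2 = 14.40 mg/h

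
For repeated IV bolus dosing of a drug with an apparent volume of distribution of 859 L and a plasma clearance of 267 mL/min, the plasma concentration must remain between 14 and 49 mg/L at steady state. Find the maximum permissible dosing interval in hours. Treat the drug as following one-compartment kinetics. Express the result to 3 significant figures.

Convert clearance: 267 mL/min × 60 min/h ÷ 1000 mL/L = 16.02 L/h
k = CL / Vd = 16.02 / 859.0 = 0.01865 h⁻¹
Between IV bolus doses, concentration decays as C = C₀·e^(−kτ), so C_peak/C_trough = e^(kτ).
τ_max = ln(C_peak/C_trough) / k = ln(49/14) / 0.01865 = 1.253 / 0.01865 = 67.18 h

67.2 h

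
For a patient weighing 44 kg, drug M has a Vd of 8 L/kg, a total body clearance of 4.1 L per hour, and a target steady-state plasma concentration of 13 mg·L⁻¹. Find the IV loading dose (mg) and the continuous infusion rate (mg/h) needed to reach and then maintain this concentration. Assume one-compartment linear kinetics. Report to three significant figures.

(a) 4580 mg; (b) 53.3 mg/h

Vd(total) = 44 kg × 8 L/kg = 352.0 L
Loading: fill Vd to C_target → 352.0 L × 13 mg/L = 4576 mg
Infusion rate = 4.100 L/h × 13 mg/L = 53.30 mg/h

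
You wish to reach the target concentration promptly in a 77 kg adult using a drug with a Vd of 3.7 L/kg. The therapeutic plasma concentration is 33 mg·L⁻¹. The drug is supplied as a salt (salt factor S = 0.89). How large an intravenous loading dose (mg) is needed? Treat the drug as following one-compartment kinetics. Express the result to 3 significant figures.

Total Vd = 3.7 × 77 = 284.9 L
LD = Vd × C / S = 284.9 × 33.00 / 0.89 = 10560 mg

10600 mg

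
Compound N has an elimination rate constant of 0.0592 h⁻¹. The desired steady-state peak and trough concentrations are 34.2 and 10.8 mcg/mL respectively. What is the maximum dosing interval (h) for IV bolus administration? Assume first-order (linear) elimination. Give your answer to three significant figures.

19.5 h

Between IV bolus doses, concentration decays as C = C₀·e^(−kτ), so C_peak/C_trough = e^(kτ).
τ_max = ln(C_peak/C_trough) / k = ln(34.2/10.8) / 0.05920 = 1.153 / 0.05920 = 19.48 h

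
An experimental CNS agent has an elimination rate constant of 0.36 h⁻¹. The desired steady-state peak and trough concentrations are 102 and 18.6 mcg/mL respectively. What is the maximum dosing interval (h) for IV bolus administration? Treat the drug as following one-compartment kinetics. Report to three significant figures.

Between IV bolus doses, concentration decays as C = C₀·e^(−kτ), so C_peak/C_trough = e^(kτ).
τ_max = ln(C_peak/C_trough) / k = ln(102/18.6) / 0.3600 = 1.702 / 0.3600 = 4.728 h

4.73 h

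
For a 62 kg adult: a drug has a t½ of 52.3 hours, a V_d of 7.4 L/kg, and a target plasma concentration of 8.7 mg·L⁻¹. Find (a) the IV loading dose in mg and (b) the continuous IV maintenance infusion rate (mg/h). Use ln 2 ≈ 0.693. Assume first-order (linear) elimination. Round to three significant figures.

(a) 3990 mg; (b) 52.9 mg/h

Vd(total) = 62 kg × 7.4 L/kg = 458.8 L
LD = Vd × C = 458.8 × 8.7 = 3992 mg
CL = 0.693 × Vd / t½ = 0.693 × 458.8 / 52.3 = 6.079 L/h
Infusion rate = CL × Css = 6.079 × 8.7 = 52.89 mg/h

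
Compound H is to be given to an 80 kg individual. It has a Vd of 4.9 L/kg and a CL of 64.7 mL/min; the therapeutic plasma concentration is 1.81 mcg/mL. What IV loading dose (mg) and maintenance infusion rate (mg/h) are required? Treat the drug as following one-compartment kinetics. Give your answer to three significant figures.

(a) 710 mg; (b) 7.03 mg/h

Total Vd = 4.9 × 80 = 392.0 L
Loading: fill Vd to C_target → 392.0 L × 1.81 mg/L = 709.5 mg
CL = 64.7 mL/min × 60/1000 = 3.882 L/h
Maintenance: replace elimination → rate = CL × Css = 3.882 × 1.81 = 7.026 mg/h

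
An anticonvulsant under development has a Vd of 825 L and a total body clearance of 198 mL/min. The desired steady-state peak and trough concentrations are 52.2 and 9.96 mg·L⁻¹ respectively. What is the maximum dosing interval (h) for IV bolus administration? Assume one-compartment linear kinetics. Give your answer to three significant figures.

Convert clearance: 198 mL/min × 60 min/h ÷ 1000 mL/L = 11.88 L/h
k = CL / Vd = 11.88 / 825.0 = 0.01440 h⁻¹
Between IV bolus doses, concentration decays as C = C₀·e^(−kτ), so C_peak/C_trough = e^(kτ).
τ_max = ln(C_peak/C_trough) / k = ln(52.2/9.96) / 0.01440 = 1.657 / 0.01440 = 115.1 h

115 h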